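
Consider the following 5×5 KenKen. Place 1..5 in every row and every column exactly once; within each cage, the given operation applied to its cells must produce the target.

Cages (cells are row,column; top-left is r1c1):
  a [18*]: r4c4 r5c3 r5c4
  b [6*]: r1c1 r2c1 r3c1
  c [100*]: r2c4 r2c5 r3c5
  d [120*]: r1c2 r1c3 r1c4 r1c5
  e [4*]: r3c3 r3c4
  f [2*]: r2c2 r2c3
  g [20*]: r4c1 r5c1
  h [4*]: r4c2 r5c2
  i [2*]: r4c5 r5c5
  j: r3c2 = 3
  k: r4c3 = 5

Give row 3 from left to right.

2 3 4 1 5

Cage c has product 100, so r2c4 = 5.
The 3 cells of cage c must have product 100, leaving r2c5 = 4.
J is a freebie; hence r3c2 = 3.
Cage c needs product 100, which forces r3c5 = 5.
K is a freebie; hence r4c3 = 5.
Cage a has product 18, which forces r4c4 = 3.
The 3 cells of cage a must have product 18, which forces r5c3 = 3.
Cage a has product 18, leaving r5c4 = 2.
Row 5 already has 2, which forces r5c5 = 1.
The 4 cells of cage d must have product 120, so r1c2 = 5.
The 4 cells of cage d must have product 120, which forces r1c3 = 2.
2 is placed in column 4; hence r1c4 = 4.
Cage d needs product 120, leaving r1c5 = 3.
Column 3 now contains 2, which forces r2c3 = 1.
1 is placed in column 3; hence r3c3 = 4.
Column 4 now contains 4, which forces r3c4 = 1.
Row 4 now contains 5, which forces r4c1 = 4.
Cage h's pair has product 4, leaving r4c2 = 1.
1 is placed in column 5, leaving r4c5 = 2.
Cage g's pair has product 20, which forces r5c1 = 5.
Row 5 already has 1, leaving r5c2 = 4.
Row 1 already has 3, so r1c1 = 1.
Cage b needs product 6; hence r2c1 = 3.
1 is placed in row 2, which forces r2c2 = 2.
Row 3 now contains 1, leaving r3c1 = 2.
Completed grid: 1 5 2 4 3 / 3 2 1 5 4 / 2 3 4 1 5 / 4 1 5 3 2 / 5 4 3 2 1.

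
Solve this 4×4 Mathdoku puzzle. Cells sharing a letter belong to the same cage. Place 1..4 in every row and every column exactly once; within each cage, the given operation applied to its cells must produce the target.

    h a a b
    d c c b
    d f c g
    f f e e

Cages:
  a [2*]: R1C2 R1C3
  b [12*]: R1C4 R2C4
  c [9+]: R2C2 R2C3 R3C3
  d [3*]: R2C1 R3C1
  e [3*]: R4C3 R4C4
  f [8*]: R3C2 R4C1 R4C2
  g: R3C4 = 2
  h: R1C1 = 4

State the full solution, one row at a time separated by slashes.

Cage h is given, so R1C1 = 4.
Row 1 now contains 4, so R1C4 = 3.
Column 4 now contains 3; hence R2C4 = 4.
G is a freebie, so R3C4 = 2.
Column 4 now contains 3, so R4C4 = 1.
Cage f needs product 8, leaving R3C2 = 1.
Cage c has sum 9, leaving R3C3 = 4.
Row 4 already has 1, which forces R4C1 = 2.
Cage f needs product 8; hence R4C2 = 4.
Row 4 already has 1, which forces R4C3 = 3.
1 is placed in column 2, so R1C2 = 2.
Cage a needs two cells with product 2, which forces R1C3 = 1.
The two cells of cage d must have product 3, so R2C1 = 1.
Cage c needs sum 9, which forces R2C2 = 3.
3 is placed in column 3, leaving R2C3 = 2.
Row 3 now contains 1, leaving R3C1 = 3.

4 2 1 3 / 1 3 2 4 / 3 1 4 2 / 2 4 3 1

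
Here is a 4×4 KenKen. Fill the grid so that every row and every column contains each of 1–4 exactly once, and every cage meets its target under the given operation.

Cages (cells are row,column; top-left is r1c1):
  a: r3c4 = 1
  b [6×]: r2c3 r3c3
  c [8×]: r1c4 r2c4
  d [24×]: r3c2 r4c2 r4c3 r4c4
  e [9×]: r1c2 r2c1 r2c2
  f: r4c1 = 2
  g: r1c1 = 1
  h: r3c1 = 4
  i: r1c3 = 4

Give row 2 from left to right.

G is a freebie; hence r1c1 = 1.
Cage e has product 9, so r1c2 = 3.
Cage i is a single given cell; hence r1c3 = 4.
Row 1 already has 4, leaving r1c4 = 2.
The 3 cells of cage e must have product 9, so r2c1 = 3.
Cage e has product 9, so r2c2 = 1.
3 is placed in row 2; hence r2c3 = 2.
Column 4 now contains 2, leaving r2c4 = 4.
H is a freebie, leaving r3c1 = 4.
Row 3 already has 4, so r3c2 = 2.
2 is placed in column 3, leaving r3c3 = 3.
A is a freebie, leaving r3c4 = 1.
Cage f is a single given cell, so r4c1 = 2.
Column 2 already has 2, leaving r4c2 = 4.
3 is placed in column 3, so r4c3 = 1.
Column 4 already has 1, leaving r4c4 = 3.
The full grid is 1 3 4 2 / 3 1 2 4 / 4 2 3 1 / 2 4 1 3.

3 1 2 4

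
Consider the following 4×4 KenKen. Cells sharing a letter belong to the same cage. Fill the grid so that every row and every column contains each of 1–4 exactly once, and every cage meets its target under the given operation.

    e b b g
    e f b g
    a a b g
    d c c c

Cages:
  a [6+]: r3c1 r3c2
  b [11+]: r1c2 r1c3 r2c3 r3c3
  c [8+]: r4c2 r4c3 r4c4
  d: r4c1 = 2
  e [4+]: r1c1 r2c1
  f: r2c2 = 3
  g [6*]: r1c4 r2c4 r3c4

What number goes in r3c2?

Cage f is a single given cell; hence r2c2 = 3.
Cage d is a single given cell, leaving r4c1 = 2.
The two cells of cage e must have sum 4, so r1c1 = 3.
Row 2 already has 3, so r2c1 = 1.
Row 2 now contains 1, so r2c4 = 2.
Column 1 already has 2, so r3c1 = 4.
The two cells of cage a must have sum 6, which forces r3c2 = 2.
2 is placed in column 2, which forces r1c2 = 4.
The 4 cells of cage b must have sum 11, so r1c3 = 2.
Column 4 already has 2, leaving r1c4 = 1.
Row 2 already has 2, which forces r2c3 = 4.
Cage b has sum 11, leaving r3c3 = 1.
The 3 cells of cage g must have product 6, so r3c4 = 3.
Column 2 now contains 4, which forces r4c2 = 1.
Column 3 now contains 1, so r4c3 = 3.
Column 4 now contains 3, so r4c4 = 4.
Filled in: 3 4 2 1 / 1 3 4 2 / 4 2 1 3 / 2 1 3 4.

2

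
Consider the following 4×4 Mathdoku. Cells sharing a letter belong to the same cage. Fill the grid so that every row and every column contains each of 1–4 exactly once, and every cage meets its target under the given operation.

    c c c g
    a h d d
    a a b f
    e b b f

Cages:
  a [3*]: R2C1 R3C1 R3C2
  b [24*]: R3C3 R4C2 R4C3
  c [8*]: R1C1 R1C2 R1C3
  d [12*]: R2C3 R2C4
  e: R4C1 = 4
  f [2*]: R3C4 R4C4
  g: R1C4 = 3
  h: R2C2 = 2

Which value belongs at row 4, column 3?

G is a freebie, which forces R1C4 = 3.
Cage a needs product 3; hence R2C1 = 1.
Cage h is given, which forces R2C2 = 2.
3 is placed in column 4; hence R2C4 = 4.
Cage a needs product 3, leaving R3C1 = 3.
Cage a needs product 3; hence R3C2 = 1.
1 is placed in row 3, which forces R3C4 = 2.
Cage e is a single given cell, leaving R4C1 = 4.
Row 4 now contains 4; hence R4C2 = 3.
Row 4 already has 3; hence R4C3 = 2.
Column 4 now contains 2; hence R4C4 = 1.
4 is placed in column 1, which forces R1C1 = 2.
Column 2 now contains 1, so R1C2 = 4.
Cage c needs product 8, so R1C3 = 1.
Row 2 already has 4, so R2C3 = 3.
Row 3 already has 2, leaving R3C3 = 4.
The full grid is 2 4 1 3 / 1 2 3 4 / 3 1 4 2 / 4 3 2 1.

2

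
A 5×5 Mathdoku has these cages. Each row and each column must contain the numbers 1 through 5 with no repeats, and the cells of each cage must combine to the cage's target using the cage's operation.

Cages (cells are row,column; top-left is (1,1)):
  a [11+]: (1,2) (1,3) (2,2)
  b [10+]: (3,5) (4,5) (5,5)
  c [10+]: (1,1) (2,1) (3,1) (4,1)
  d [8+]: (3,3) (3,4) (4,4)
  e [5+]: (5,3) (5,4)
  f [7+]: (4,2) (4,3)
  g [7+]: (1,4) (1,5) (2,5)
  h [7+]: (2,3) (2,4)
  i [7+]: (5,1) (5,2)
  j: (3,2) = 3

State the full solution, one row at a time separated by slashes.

3 1 5 2 4 / 2 5 4 3 1 / 4 3 2 1 5 / 1 4 3 5 2 / 5 2 1 4 3

J is a freebie, which forces (3,2) = 3.
In column 1, 5 can only go at (5,1), so (5,1) = 5.
Cage i needs two cells with sum 7, so (5,2) = 2.
Row 5 needs a 3, and only (5,5) is open for it.
In row 1, 3 can only go at (1,1), so (1,1) = 3.
Column 2 needs a 1, and only (1,2) is open for it.
The 3 cells of cage a must have sum 11, leaving (1,3) = 5.
The 3 cells of cage a must have sum 11, so (2,2) = 5.
Cage g has sum 7, so (2,5) = 1.
5 is placed in column 2, which forces (4,2) = 4.
The two cells of cage f must have sum 7; hence (4,3) = 3.
Column 3 already has 3, leaving (2,3) = 4.
Cage h needs two cells with sum 7, so (2,4) = 3.
4 is placed in column 3, which forces (5,3) = 1.
1 is placed in row 5, which forces (5,4) = 4.
Column 4 already has 4, which forces (1,4) = 2.
The 3 cells of cage g must have sum 7, so (1,5) = 4.
Row 2 already has 4, so (2,1) = 2.
The 4 cells of cage c must have sum 10, leaving (3,1) = 4.
1 is placed in column 3, so (3,3) = 2.
Row 3 now contains 2; hence (3,5) = 5.
Cage c has sum 10, leaving (4,1) = 1.
Row 4 now contains 1, so (4,4) = 5.
5 is placed in column 5; hence (4,5) = 2.
Row 3 now contains 5, which forces (3,4) = 1.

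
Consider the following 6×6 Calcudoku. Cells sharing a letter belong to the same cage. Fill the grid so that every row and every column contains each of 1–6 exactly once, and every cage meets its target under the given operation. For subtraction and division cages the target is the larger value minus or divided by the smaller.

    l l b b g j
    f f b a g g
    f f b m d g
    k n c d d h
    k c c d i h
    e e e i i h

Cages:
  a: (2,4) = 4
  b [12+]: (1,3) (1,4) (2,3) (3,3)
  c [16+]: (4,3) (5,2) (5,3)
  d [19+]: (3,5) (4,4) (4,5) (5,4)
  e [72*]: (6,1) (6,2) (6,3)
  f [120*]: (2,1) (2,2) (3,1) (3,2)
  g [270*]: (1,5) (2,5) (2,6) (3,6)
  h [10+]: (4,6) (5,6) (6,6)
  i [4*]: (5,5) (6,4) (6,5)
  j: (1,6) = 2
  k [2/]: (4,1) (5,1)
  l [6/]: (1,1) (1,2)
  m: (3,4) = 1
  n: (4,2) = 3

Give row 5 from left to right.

1 5 6 3 2 4

Cage j is a single given cell; hence (1,6) = 2.
A is a freebie; hence (2,4) = 4.
Cage m is given, so (3,4) = 1.
N is a freebie, leaving (4,2) = 3.
Column 4 now contains 1, which forces (6,4) = 2.
The 3 cells of cage i must have product 4; hence (5,5) = 2.
The 3 cells of cage i must have product 4, so (6,5) = 1.
The only place for 4 in row 1 is (1,3).
Cage c needs sum 16, leaving (4,3) = 5.
5 is placed in row 4, so (4,4) = 6.
Row 4 already has 6, so (4,5) = 4.
Row 4 already has 4; hence (4,6) = 1.
Cage c needs sum 16, leaving (5,2) = 5.
4 is placed in column 3, so (5,3) = 6.
5 is placed in row 5, leaving (5,4) = 3.
Row 5 already has 3, which forces (5,6) = 4.
6 is placed in column 3, leaving (6,3) = 3.
Column 4 now contains 3, leaving (1,4) = 5.
Cage b needs sum 12, so (2,3) = 1.
Column 3 now contains 3, leaving (3,3) = 2.
The 4 cells of cage d must have sum 19, which forces (3,5) = 6.
Row 4 already has 6; hence (4,1) = 2.
4 is placed in row 5, so (5,1) = 1.
Cage h has sum 10, which forces (6,6) = 5.
1 is placed in column 1, which forces (1,1) = 6.
The two cells of cage l must have quotient 6, which forces (1,2) = 1.
Column 5 already has 6; hence (1,5) = 3.
Cage f needs product 120, leaving (2,2) = 2.
The 4 cells of cage g must have product 270, so (2,5) = 5.
Cage g has product 270, so (2,6) = 6.
Row 3 now contains 6, leaving (3,2) = 4.
5 is placed in column 6, so (3,6) = 3.
Column 1 already has 6, so (6,1) = 4.
Column 2 now contains 4, leaving (6,2) = 6.
5 is placed in row 2; hence (2,1) = 3.
Row 3 now contains 3; hence (3,1) = 5.
Filled in: 6 1 4 5 3 2 / 3 2 1 4 5 6 / 5 4 2 1 6 3 / 2 3 5 6 4 1 / 1 5 6 3 2 4 / 4 6 3 2 1 5.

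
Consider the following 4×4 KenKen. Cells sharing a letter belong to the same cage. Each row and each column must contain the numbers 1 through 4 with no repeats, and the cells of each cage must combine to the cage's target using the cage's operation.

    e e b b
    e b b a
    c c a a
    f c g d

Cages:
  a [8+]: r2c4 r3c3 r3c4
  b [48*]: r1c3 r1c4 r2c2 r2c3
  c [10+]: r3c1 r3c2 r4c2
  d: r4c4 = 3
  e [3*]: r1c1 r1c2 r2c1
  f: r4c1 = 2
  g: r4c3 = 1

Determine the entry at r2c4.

The 3 cells of cage e must have product 3, which forces r1c1 = 3.
Cage e needs product 3, leaving r1c2 = 1.
Cage e has product 3, so r2c1 = 1.
3 is placed in column 1; hence r3c1 = 4.
4 is placed in row 3, which forces r3c2 = 2.
Cage f is given, so r4c1 = 2.
Cage g is a single given cell, so r4c3 = 1.
Cage d is given, which forces r4c4 = 3.
Cage b needs product 48, leaving r1c3 = 4.
Cage b has product 48, so r1c4 = 2.
Cage b needs product 48, so r2c2 = 3.
Cage b has product 48, which forces r2c3 = 2.
Cage a has sum 8; hence r2c4 = 4.
Column 3 now contains 1, leaving r3c3 = 3.
3 is placed in column 4, so r3c4 = 1.
3 is placed in row 4, which forces r4c2 = 4.
Completed grid: 3 1 4 2 / 1 3 2 4 / 4 2 3 1 / 2 4 1 3.

4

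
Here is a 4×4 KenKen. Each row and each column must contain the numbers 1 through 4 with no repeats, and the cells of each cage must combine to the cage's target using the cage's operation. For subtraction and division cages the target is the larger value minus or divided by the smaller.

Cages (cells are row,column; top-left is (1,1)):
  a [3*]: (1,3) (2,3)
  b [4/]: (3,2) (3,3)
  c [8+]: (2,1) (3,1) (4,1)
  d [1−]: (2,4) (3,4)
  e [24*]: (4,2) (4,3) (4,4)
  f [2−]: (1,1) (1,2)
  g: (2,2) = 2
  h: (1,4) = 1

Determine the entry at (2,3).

1

Cage h is a single given cell, so (1,4) = 1.
G is a freebie, leaving (2,2) = 2.
Cage f needs two cells with difference 2, which forces (1,1) = 2.
Cage f needs two cells with difference 2, leaving (1,2) = 4.
Row 1 now contains 1; hence (1,3) = 3.
The two cells of cage a must have product 3, so (2,3) = 1.
Column 2 now contains 4, so (3,2) = 1.
Column 3 now contains 1; hence (3,3) = 4.
Column 2 now contains 4; hence (4,2) = 3.
4 is placed in column 3, leaving (4,3) = 2.
Row 4 already has 2, so (4,4) = 4.
Cage c has sum 8, so (2,1) = 4.
Column 4 already has 4, which forces (2,4) = 3.
4 is placed in row 3; hence (3,1) = 3.
Cage d's pair has difference 1, which forces (3,4) = 2.
4 is placed in row 4, which forces (4,1) = 1.
Completed grid: 2 4 3 1 / 4 2 1 3 / 3 1 4 2 / 1 3 2 4.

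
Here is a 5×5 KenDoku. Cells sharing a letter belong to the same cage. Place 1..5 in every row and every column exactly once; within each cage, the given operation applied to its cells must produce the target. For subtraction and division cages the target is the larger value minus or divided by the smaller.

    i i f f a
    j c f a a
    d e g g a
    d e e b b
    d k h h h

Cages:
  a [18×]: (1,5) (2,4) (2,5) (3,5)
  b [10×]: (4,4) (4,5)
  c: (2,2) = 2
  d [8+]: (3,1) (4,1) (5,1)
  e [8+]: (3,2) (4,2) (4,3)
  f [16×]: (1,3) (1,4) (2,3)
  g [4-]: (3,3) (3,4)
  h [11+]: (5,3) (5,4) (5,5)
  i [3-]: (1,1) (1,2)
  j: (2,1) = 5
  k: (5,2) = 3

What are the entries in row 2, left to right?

Cage j is given; hence (2,1) = 5.
C is a freebie, so (2,2) = 2.
2 is placed in row 2; hence (2,3) = 4.
The 4 cells of cage a must have product 18; hence (2,4) = 3.
2 is placed in row 2; hence (2,5) = 1.
K is a freebie; hence (5,2) = 3.
4 is placed in column 3, leaving (1,3) = 1.
Cage f needs product 16, so (1,4) = 4.
Column 3 already has 1, leaving (3,3) = 5.
Row 3 already has 5, leaving (3,4) = 1.
Column 3 now contains 5, which forces (5,3) = 2.
Row 5 now contains 2, so (5,4) = 5.
5 is placed in row 5; hence (5,5) = 4.
Row 1 already has 4; hence (1,1) = 2.
Row 1 already has 4, leaving (1,2) = 5.
Row 1 now contains 2, leaving (1,5) = 3.
1 is placed in row 3; hence (3,2) = 4.
Column 5 now contains 3, leaving (3,5) = 2.
Cage e needs sum 8; hence (4,2) = 1.
Column 3 already has 2; hence (4,3) = 3.
5 is placed in column 4; hence (4,4) = 2.
Cage b's pair has product 10, so (4,5) = 5.
Row 5 now contains 4, leaving (5,1) = 1.
Row 3 now contains 4, which forces (3,1) = 3.
Row 4 now contains 3; hence (4,1) = 4.
Completed grid: 2 5 1 4 3 / 5 2 4 3 1 / 3 4 5 1 2 / 4 1 3 2 5 / 1 3 2 5 4.

5 2 4 3 1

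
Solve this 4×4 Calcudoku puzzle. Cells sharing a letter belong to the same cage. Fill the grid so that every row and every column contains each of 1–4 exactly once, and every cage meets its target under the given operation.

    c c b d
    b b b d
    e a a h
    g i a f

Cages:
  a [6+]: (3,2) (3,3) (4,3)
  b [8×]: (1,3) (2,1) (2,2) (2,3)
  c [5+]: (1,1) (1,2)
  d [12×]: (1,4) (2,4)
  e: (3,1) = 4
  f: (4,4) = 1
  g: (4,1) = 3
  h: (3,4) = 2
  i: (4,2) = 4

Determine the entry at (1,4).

4

Cage b has product 8, so (1,3) = 1.
Cage e is given; hence (3,1) = 4.
Cage h is a single given cell, which forces (3,4) = 2.
G is a freebie, which forces (4,1) = 3.
Cage i is given, which forces (4,2) = 4.
3 is placed in row 4; hence (4,3) = 2.
Cage f is given, so (4,4) = 1.
Column 1 already has 3, so (1,1) = 2.
Cage c needs two cells with sum 5, which forces (1,2) = 3.
3 is placed in row 1, leaving (1,4) = 4.
Column 1 now contains 2, leaving (2,1) = 1.
Row 2 already has 1, leaving (2,2) = 2.
Column 3 now contains 2, leaving (2,3) = 4.
Column 4 already has 4, leaving (2,4) = 3.
Cage a needs sum 6, so (3,2) = 1.
Row 3 now contains 2, which forces (3,3) = 3.
The full grid is 2 3 1 4 / 1 2 4 3 / 4 1 3 2 / 3 4 2 1.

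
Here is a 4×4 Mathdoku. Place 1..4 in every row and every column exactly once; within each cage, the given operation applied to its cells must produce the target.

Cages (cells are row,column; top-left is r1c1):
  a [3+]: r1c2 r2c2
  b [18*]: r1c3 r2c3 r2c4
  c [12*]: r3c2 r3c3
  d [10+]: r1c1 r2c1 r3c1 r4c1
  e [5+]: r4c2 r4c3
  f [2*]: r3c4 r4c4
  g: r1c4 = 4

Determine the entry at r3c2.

3

The 3 cells of cage b must have product 18; hence r1c3 = 3.
Cage g is given, leaving r1c4 = 4.
The 3 cells of cage b must have product 18, leaving r2c3 = 2.
Cage b has product 18; hence r2c4 = 3.
3 is placed in column 3, leaving r3c3 = 4.
Column 3 already has 4; hence r4c3 = 1.
Row 4 already has 1, leaving r4c4 = 2.
Cage a's pair has sum 3, leaving r1c2 = 2.
Row 2 now contains 2; hence r2c2 = 1.
4 is placed in row 3; hence r3c2 = 3.
Column 4 already has 2; hence r3c4 = 1.
The two cells of cage e must have sum 5; hence r4c2 = 4.
Row 1 already has 2, leaving r1c1 = 1.
Row 2 now contains 1, which forces r2c1 = 4.
1 is placed in row 3, leaving r3c1 = 2.
Row 4 already has 4; hence r4c1 = 3.
Completed grid: 1 2 3 4 / 4 1 2 3 / 2 3 4 1 / 3 4 1 2.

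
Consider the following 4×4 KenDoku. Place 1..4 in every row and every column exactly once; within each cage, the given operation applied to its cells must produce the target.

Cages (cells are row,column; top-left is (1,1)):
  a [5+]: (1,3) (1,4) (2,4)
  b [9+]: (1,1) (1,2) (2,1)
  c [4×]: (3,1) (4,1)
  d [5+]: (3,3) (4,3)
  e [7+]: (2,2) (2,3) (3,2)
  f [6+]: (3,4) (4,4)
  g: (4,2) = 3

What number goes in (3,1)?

Cage g is a single given cell, so (4,2) = 3.
In row 2, 3 can only go at (2,1), so (2,1) = 3.
In row 1, 3 can only go at (1,4), so (1,4) = 3.
The 3 cells of cage a must have sum 5, leaving (1,3) = 1.
Cage a has sum 5, so (2,4) = 1.
The 3 cells of cage e must have sum 7; hence (3,2) = 1.
Cage d needs two cells with sum 5, so (3,3) = 3.
Cage d's pair has sum 5, leaving (4,3) = 2.
2 is placed in row 4, so (4,4) = 4.
Cage e needs sum 7, leaving (2,2) = 2.
Column 3 already has 2, so (2,3) = 4.
Row 3 already has 1; hence (3,1) = 4.
4 is placed in column 4, so (3,4) = 2.
Row 4 now contains 4; hence (4,1) = 1.
Column 1 already has 4, leaving (1,1) = 2.
2 is placed in column 2, so (1,2) = 4.
The full grid is 2 4 1 3 / 3 2 4 1 / 4 1 3 2 / 1 3 2 4.

4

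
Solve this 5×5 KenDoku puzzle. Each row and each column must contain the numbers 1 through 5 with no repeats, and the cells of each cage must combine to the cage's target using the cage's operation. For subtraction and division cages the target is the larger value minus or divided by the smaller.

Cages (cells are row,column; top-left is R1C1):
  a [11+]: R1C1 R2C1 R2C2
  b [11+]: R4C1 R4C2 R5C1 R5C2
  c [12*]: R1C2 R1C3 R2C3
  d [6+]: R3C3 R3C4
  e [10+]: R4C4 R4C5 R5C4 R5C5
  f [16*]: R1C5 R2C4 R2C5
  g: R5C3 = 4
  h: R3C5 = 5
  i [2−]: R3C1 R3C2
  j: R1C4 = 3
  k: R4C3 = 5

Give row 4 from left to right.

J is a freebie, which forces R1C4 = 3.
Cage h is given, which forces R3C5 = 5.
K is a freebie; hence R4C3 = 5.
Cage g is a single given cell; hence R5C3 = 4.
Cage c needs product 12, so R1C2 = 4.
Column 3 now contains 4, which forces R1C3 = 1.
Row 1 now contains 4; hence R1C5 = 2.
Cage c has product 12, which forces R2C3 = 3.
Cage d's pair has sum 6; hence R3C3 = 2.
Cage d's pair has sum 6, leaving R3C4 = 4.
2 is placed in row 1, so R1C1 = 5.
4 is placed in column 4, leaving R2C4 = 2.
The 3 cells of cage f must have product 16, which forces R2C5 = 4.
Column 4 already has 2, leaving R4C4 = 1.
Column 5 now contains 4, which forces R4C5 = 3.
1 is placed in column 4, which forces R5C4 = 5.
3 is placed in column 5, which forces R5C5 = 1.
Row 2 already has 4, leaving R2C1 = 1.
Row 2 now contains 2, which forces R2C2 = 5.
Column 1 already has 1, which forces R3C1 = 3.
Row 3 now contains 3; hence R3C2 = 1.
Cage b has sum 11, so R4C1 = 4.
Row 4 already has 3, leaving R4C2 = 2.
The 4 cells of cage b must have sum 11; hence R5C1 = 2.
Cage b has sum 11, so R5C2 = 3.
Completed grid: 5 4 1 3 2 / 1 5 3 2 4 / 3 1 2 4 5 / 4 2 5 1 3 / 2 3 4 5 1.

4 2 5 1 3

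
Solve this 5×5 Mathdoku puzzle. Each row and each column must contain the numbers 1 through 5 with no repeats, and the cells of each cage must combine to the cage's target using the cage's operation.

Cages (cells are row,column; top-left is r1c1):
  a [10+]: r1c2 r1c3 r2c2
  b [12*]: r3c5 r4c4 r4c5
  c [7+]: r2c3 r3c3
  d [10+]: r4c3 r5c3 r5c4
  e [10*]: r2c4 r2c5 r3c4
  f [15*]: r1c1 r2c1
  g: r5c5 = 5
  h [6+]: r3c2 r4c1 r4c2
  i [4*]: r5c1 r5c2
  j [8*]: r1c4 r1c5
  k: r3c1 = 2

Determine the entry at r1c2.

5

Cage k is a single given cell, which forces r3c1 = 2.
Cage g is given, which forces r5c5 = 5.
In row 4, 2 can only go at r4c2, so r4c2 = 2.
Row 4 needs a 5, and only r4c3 is open for it.
The only place for 5 in row 3 is r3c4.
In column 1, 4 can only go at r5c1, so r5c1 = 4.
Row 5 now contains 4, leaving r5c2 = 1.
1 is placed in column 2, leaving r3c2 = 3.
Row 3 now contains 3, which forces r3c3 = 4.
4 is placed in row 3, so r3c5 = 1.
Cage h needs sum 6; hence r4c1 = 1.
Cage a has sum 10; hence r1c3 = 1.
Column 3 already has 4, which forces r2c3 = 3.
The 3 cells of cage e must have product 10, leaving r2c4 = 1.
1 is placed in column 5, which forces r2c5 = 2.
Column 3 already has 3; hence r5c3 = 2.
Row 5 now contains 2, leaving r5c4 = 3.
Cage f's pair has product 15; hence r1c1 = 3.
The two cells of cage j must have product 8; hence r1c4 = 2.
Column 5 already has 2, leaving r1c5 = 4.
3 is placed in row 2, leaving r2c1 = 5.
Row 2 now contains 5, which forces r2c2 = 4.
Column 4 already has 3, leaving r4c4 = 4.
Cage b has product 12, which forces r4c5 = 3.
Row 1 now contains 4; hence r1c2 = 5.
The full grid is 3 5 1 2 4 / 5 4 3 1 2 / 2 3 4 5 1 / 1 2 5 4 3 / 4 1 2 3 5.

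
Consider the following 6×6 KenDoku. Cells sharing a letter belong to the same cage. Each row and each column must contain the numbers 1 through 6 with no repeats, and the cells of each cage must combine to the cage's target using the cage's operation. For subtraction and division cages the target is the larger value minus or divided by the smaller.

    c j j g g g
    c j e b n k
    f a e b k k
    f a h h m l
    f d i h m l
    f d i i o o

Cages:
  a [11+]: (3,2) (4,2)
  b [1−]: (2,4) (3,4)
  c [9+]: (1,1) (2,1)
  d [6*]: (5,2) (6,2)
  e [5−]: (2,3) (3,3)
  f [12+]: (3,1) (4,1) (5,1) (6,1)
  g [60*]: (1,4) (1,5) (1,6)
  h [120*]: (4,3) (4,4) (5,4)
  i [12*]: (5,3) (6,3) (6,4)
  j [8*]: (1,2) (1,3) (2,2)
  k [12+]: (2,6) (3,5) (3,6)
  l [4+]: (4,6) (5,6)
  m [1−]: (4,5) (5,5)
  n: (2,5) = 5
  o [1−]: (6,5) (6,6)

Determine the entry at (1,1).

6

Cage n is a single given cell, so (2,5) = 5.
The only place for 5 in column 3 is (4,3).
The two cells of cage a must have sum 11, so (3,2) = 5.
5 is placed in row 4; hence (4,2) = 6.
6 is placed in row 4, which forces (4,4) = 4.
Column 4 already has 4, so (5,4) = 6.
Row 5 needs a 5, and only (5,1) is open for it.
Row 6 needs a 5, and only (6,6) is open for it.
Cage g needs product 60, so (1,4) = 5.
Cage j needs product 8, leaving (1,3) = 2.
The 3 cells of cage g must have product 60, which forces (1,5) = 3.
Cage g needs product 60, so (1,6) = 4.
The 3 cells of cage i must have product 12; hence (6,4) = 1.
Row 1 already has 3; hence (1,1) = 6.
4 is placed in row 1, leaving (1,2) = 1.
Cage c needs two cells with sum 9; hence (2,1) = 3.
The 3 cells of cage j must have product 8, so (2,2) = 4.
Row 2 already has 3, so (2,4) = 2.
Row 2 now contains 2, leaving (2,6) = 6.
2 is placed in column 4, which forces (3,4) = 3.
The 3 cells of cage k must have sum 12, so (3,5) = 4.
Column 6 already has 6, which forces (3,6) = 2.
Column 5 already has 4, so (6,5) = 6.
6 is placed in row 2; hence (2,3) = 1.
Row 3 already has 2, so (3,1) = 1.
Cage e needs two cells with difference 5, leaving (3,3) = 6.
Cage f has sum 12, which forces (4,1) = 2.
Row 4 now contains 2, which forces (4,5) = 1.
Row 4 already has 1, which forces (4,6) = 3.
1 is placed in column 5; hence (5,5) = 2.
Column 6 already has 3, so (5,6) = 1.
Cage f needs sum 12; hence (6,1) = 4.
Row 6 already has 4, leaving (6,3) = 3.
Row 5 already has 2, which forces (5,2) = 3.
Column 3 already has 3, so (5,3) = 4.
3 is placed in row 6, which forces (6,2) = 2.
Completed grid: 6 1 2 5 3 4 / 3 4 1 2 5 6 / 1 5 6 3 4 2 / 2 6 5 4 1 3 / 5 3 4 6 2 1 / 4 2 3 1 6 5.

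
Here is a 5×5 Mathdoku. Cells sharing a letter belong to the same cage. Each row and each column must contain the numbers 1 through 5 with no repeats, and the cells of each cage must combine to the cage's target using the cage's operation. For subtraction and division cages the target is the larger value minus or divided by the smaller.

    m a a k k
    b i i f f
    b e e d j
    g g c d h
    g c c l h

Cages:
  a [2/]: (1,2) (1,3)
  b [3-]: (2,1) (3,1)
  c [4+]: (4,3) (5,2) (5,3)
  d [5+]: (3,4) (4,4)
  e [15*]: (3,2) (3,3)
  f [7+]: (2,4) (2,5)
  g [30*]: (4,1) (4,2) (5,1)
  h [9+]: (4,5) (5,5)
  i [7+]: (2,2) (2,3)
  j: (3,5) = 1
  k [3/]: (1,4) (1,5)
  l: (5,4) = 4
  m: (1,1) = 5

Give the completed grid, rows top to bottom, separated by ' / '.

Cage m is a single given cell, leaving (1,1) = 5.
Cage j is given, which forces (3,5) = 1.
Cage c has sum 4; hence (4,3) = 1.
Cage c needs sum 4, so (5,2) = 1.
The 3 cells of cage c must have sum 4, leaving (5,3) = 2.
Cage l is a single given cell, leaving (5,4) = 4.
4 is placed in row 5, so (5,5) = 5.
The two cells of cage a must have quotient 2; hence (1,2) = 2.
Column 3 now contains 2, which forces (1,3) = 4.
The two cells of cage k must have quotient 3, which forces (1,4) = 1.
1 is placed in column 5; hence (1,5) = 3.
The two cells of cage b must have difference 3, leaving (2,1) = 1.
Cage b needs two cells with difference 3, so (3,1) = 4.
Cage g has product 30, which forces (4,1) = 2.
The 3 cells of cage g must have product 30, which forces (4,2) = 5.
2 is placed in row 4, leaving (4,4) = 3.
Column 5 now contains 5, so (4,5) = 4.
2 is placed in row 5, so (5,1) = 3.
The two cells of cage i must have sum 7, so (2,2) = 4.
Cage i needs two cells with sum 7, so (2,3) = 3.
Column 4 now contains 3, which forces (2,4) = 5.
Column 5 now contains 4, leaving (2,5) = 2.
Column 2 now contains 5, so (3,2) = 3.
The two cells of cage e must have product 15, so (3,3) = 5.
Column 4 now contains 3; hence (3,4) = 2.

5 2 4 1 3 / 1 4 3 5 2 / 4 3 5 2 1 / 2 5 1 3 4 / 3 1 2 4 5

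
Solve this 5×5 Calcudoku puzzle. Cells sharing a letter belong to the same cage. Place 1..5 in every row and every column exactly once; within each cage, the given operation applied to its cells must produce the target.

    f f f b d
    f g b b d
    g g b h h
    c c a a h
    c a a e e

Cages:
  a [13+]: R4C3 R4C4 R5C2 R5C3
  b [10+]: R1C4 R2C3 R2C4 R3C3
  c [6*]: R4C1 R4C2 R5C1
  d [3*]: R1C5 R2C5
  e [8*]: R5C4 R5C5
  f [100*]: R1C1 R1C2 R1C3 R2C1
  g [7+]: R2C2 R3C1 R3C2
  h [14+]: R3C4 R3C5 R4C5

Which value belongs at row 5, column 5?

Cage f needs product 100, leaving R2C1 = 5.
Cage h has sum 14, which forces R3C4 = 5.
Cage h needs sum 14, so R3C5 = 4.
The 3 cells of cage h must have sum 14, so R4C5 = 5.
Column 5 now contains 4; hence R5C5 = 2.
Row 5 now contains 2; hence R5C4 = 4.
The only place for 2 in row 1 is R1C4.
Row 1 needs a 3, and only R1C5 is open for it.
3 is placed in column 5, which forces R2C5 = 1.
Row 2 now contains 1, which forces R2C4 = 3.
Column 4 already has 3, so R4C4 = 1.
The 4 cells of cage a must have sum 13, leaving R4C3 = 4.
Cage c has product 6; hence R5C1 = 1.
1 is placed in column 1; hence R1C1 = 4.
Column 3 now contains 4, which forces R2C3 = 2.
1 is placed in column 1, so R3C1 = 2.
Cage b has sum 10, which forces R3C3 = 3.
2 is placed in column 1, leaving R4C1 = 3.
Row 4 already has 3, leaving R4C2 = 2.
Column 3 already has 3, which forces R5C3 = 5.
Cage f has product 100, leaving R1C2 = 5.
Column 3 now contains 5, which forces R1C3 = 1.
Row 2 now contains 2; hence R2C2 = 4.
Row 3 now contains 3, leaving R3C2 = 1.
5 is placed in row 5, leaving R5C2 = 3.
Completed grid: 4 5 1 2 3 / 5 4 2 3 1 / 2 1 3 5 4 / 3 2 4 1 5 / 1 3 5 4 2.

2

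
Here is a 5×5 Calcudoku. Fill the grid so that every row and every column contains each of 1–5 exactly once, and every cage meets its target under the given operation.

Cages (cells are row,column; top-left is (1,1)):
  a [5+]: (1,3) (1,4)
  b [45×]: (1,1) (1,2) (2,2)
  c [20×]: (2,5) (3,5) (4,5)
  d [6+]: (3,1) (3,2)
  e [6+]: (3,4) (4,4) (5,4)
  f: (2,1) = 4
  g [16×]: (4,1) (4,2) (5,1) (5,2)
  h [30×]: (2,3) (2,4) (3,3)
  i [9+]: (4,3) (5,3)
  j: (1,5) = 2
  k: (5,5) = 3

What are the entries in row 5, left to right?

2 4 5 1 3

Cage b has product 45, so (1,1) = 3.
Cage b has product 45, so (1,2) = 5.
Cage j is a single given cell, leaving (1,5) = 2.
Cage f is a single given cell, leaving (2,1) = 4.
Cage b needs product 45; hence (2,2) = 3.
K is a freebie; hence (5,5) = 3.
Cage h has product 30, leaving (3,3) = 3.
Cage e has sum 6; hence (4,4) = 3.
Row 2 needs a 1, and only (2,5) is open for it.
In row 4, 1 can only go at (4,1), so (4,1) = 1.
The 4 cells of cage g must have product 16, leaving (4,2) = 2.
Column 1 already has 1; hence (5,1) = 2.
Cage g has product 16, leaving (5,2) = 4.
Row 5 already has 4, which forces (5,3) = 5.
Row 5 now contains 2, so (5,4) = 1.
The two cells of cage a must have sum 5, leaving (1,3) = 1.
Column 4 now contains 1, so (1,4) = 4.
Column 3 now contains 5, which forces (2,3) = 2.
Cage h has product 30, leaving (2,4) = 5.
Column 1 now contains 2; hence (3,1) = 5.
Column 2 now contains 4, so (3,2) = 1.
Column 4 now contains 1, leaving (3,4) = 2.
5 is placed in row 3; hence (3,5) = 4.
Column 3 now contains 5, which forces (4,3) = 4.
Column 5 already has 4, so (4,5) = 5.
Completed grid: 3 5 1 4 2 / 4 3 2 5 1 / 5 1 3 2 4 / 1 2 4 3 5 / 2 4 5 1 3.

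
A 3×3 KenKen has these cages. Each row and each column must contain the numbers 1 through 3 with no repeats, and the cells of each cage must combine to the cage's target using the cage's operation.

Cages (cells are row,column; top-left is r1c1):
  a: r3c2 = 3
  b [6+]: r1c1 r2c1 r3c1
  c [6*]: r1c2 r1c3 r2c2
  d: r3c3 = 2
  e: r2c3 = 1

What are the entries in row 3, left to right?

Cage e is given; hence r2c3 = 1.
A is a freebie; hence r3c2 = 3.
D is a freebie, so r3c3 = 2.
Cage c has product 6, which forces r1c2 = 1.
Column 3 already has 2, which forces r1c3 = 3.
Column 2 now contains 3; hence r2c2 = 2.
2 is placed in row 3, which forces r3c1 = 1.
Row 1 now contains 3, so r1c1 = 2.
Row 2 already has 2; hence r2c1 = 3.
The full grid is 2 1 3 / 3 2 1 / 1 3 2.

1 3 2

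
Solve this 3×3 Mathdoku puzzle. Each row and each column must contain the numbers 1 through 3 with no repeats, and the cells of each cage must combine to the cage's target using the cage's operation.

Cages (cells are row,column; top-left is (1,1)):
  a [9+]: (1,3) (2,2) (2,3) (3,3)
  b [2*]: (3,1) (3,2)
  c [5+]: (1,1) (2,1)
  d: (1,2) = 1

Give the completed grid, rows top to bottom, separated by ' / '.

3 1 2 / 2 3 1 / 1 2 3

Cage d is given; hence (1,2) = 1.
The 4 cells of cage a must have sum 9, leaving (2,2) = 3.
Column 2 already has 1, which forces (3,2) = 2.
The two cells of cage c must have sum 5, which forces (1,1) = 3.
3 is placed in row 1, so (1,3) = 2.
Row 2 already has 3, which forces (2,1) = 2.
Column 3 now contains 2, which forces (2,3) = 1.
2 is placed in row 3, so (3,1) = 1.
Column 3 now contains 1, leaving (3,3) = 3.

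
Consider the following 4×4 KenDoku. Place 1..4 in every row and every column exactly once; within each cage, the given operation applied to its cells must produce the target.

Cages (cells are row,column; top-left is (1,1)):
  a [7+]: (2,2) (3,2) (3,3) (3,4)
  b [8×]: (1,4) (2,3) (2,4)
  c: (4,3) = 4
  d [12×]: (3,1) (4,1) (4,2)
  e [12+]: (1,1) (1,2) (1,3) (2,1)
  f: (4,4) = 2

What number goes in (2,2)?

1

Cage a needs sum 7, which forces (2,2) = 1.
Cage c is a single given cell; hence (4,3) = 4.
F is a freebie, so (4,4) = 2.
Cage b has product 8; hence (1,4) = 1.
Column 3 already has 4, leaving (2,3) = 2.
2 is placed in column 4, which forces (2,4) = 4.
The 3 cells of cage d must have product 12, so (3,1) = 4.
1 is placed in column 4; hence (3,4) = 3.
Cage d has product 12; hence (4,1) = 1.
Row 4 now contains 2, leaving (4,2) = 3.
Cage e needs sum 12, so (1,1) = 2.
Cage e needs sum 12, so (1,2) = 4.
Column 3 now contains 2, so (1,3) = 3.
Row 2 already has 4, so (2,1) = 3.
3 is placed in row 3; hence (3,2) = 2.
3 is placed in row 3, which forces (3,3) = 1.
The full grid is 2 4 3 1 / 3 1 2 4 / 4 2 1 3 / 1 3 4 2.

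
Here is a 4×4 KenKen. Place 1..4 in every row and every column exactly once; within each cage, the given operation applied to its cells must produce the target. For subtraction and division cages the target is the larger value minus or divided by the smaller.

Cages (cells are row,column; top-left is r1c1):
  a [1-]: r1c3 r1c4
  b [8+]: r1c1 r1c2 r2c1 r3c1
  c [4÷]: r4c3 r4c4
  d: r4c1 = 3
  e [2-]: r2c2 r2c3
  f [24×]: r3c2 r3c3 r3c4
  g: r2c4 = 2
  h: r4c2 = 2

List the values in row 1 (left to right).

G is a freebie, leaving r2c4 = 2.
Cage d is given, which forces r4c1 = 3.
H is a freebie, leaving r4c2 = 2.
2 is placed in column 2, leaving r1c2 = 1.
Column 2 already has 1, which forces r2c2 = 3.
Row 2 already has 3; hence r2c3 = 1.
Column 2 already has 3, leaving r3c2 = 4.
Cage f has product 24, which forces r3c3 = 2.
4 is placed in row 3; hence r3c4 = 3.
1 is placed in column 3, which forces r4c3 = 4.
Row 4 already has 4; hence r4c4 = 1.
The 4 cells of cage b must have sum 8, so r1c1 = 2.
4 is placed in column 3, leaving r1c3 = 3.
Column 4 now contains 3; hence r1c4 = 4.
Row 2 now contains 1, so r2c1 = 4.
2 is placed in row 3, which forces r3c1 = 1.
Completed grid: 2 1 3 4 / 4 3 1 2 / 1 4 2 3 / 3 2 4 1.

2 1 3 4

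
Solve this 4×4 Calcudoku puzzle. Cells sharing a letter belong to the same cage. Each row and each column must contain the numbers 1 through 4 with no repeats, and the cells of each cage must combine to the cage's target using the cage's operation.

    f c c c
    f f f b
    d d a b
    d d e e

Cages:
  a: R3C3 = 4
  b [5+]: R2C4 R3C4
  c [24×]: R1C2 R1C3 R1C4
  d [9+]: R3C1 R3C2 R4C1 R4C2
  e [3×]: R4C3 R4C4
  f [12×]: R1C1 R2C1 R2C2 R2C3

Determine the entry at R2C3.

1

A is a freebie, which forces R3C3 = 4.
In row 1, 1 can only go at R1C1, so R1C1 = 1.
Row 2 needs a 2, and only R2C4 is open for it.
The two cells of cage b must have sum 5; hence R3C4 = 3.
3 is placed in column 4, so R4C4 = 1.
3 is placed in column 4, so R1C4 = 4.
Row 3 already has 3, which forces R3C1 = 2.
Row 3 already has 3, so R3C2 = 1.
Cage d needs sum 9, which forces R4C1 = 4.
Cage d needs sum 9, so R4C2 = 2.
Row 4 now contains 1; hence R4C3 = 3.
2 is placed in column 2, so R1C2 = 3.
3 is placed in column 3, leaving R1C3 = 2.
Column 1 now contains 4, which forces R2C1 = 3.
The 4 cells of cage f must have product 12; hence R2C2 = 4.
3 is placed in column 3, so R2C3 = 1.
Completed grid: 1 3 2 4 / 3 4 1 2 / 2 1 4 3 / 4 2 3 1.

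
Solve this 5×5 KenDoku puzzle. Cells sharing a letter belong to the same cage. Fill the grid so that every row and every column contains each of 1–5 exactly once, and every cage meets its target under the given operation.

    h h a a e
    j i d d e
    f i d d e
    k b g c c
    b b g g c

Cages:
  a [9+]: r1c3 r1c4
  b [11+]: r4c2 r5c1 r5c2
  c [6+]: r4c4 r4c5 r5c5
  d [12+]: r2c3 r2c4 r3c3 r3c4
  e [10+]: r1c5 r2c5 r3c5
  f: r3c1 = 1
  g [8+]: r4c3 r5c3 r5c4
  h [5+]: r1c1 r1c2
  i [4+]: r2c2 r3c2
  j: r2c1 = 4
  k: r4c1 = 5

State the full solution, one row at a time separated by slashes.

3 2 4 5 1 / 4 1 2 3 5 / 1 3 5 2 4 / 5 4 3 1 2 / 2 5 1 4 3

J is a freebie, so r2c1 = 4.
F is a freebie, leaving r3c1 = 1.
1 is placed in row 3, which forces r3c2 = 3.
K is a freebie; hence r4c1 = 5.
Cage h's pair has sum 5, so r1c1 = 3.
Cage h needs two cells with sum 5, so r1c2 = 2.
3 is placed in column 2, so r2c2 = 1.
Cage b needs sum 11, leaving r4c2 = 4.
The 3 cells of cage b must have sum 11, leaving r5c1 = 2.
The 3 cells of cage b must have sum 11, which forces r5c2 = 5.
In row 1, 1 can only go at r1c5, so r1c5 = 1.
Cage e has sum 10, which forces r2c5 = 5.
The 3 cells of cage e must have sum 10, leaving r3c5 = 4.
Cage c has sum 6; hence r4c4 = 1.
The 3 cells of cage c must have sum 6, leaving r4c5 = 2.
Column 5 already has 1, so r5c5 = 3.
1 is placed in row 4, leaving r4c3 = 3.
Cage g needs sum 8, which forces r5c3 = 1.
3 is placed in row 5, which forces r5c4 = 4.
Cage a's pair has sum 9, which forces r1c3 = 4.
4 is placed in column 4; hence r1c4 = 5.
Column 3 now contains 3, which forces r2c3 = 2.
Cage d needs sum 12; hence r2c4 = 3.
Cage d has sum 12, leaving r3c3 = 5.
Cage d needs sum 12, so r3c4 = 2.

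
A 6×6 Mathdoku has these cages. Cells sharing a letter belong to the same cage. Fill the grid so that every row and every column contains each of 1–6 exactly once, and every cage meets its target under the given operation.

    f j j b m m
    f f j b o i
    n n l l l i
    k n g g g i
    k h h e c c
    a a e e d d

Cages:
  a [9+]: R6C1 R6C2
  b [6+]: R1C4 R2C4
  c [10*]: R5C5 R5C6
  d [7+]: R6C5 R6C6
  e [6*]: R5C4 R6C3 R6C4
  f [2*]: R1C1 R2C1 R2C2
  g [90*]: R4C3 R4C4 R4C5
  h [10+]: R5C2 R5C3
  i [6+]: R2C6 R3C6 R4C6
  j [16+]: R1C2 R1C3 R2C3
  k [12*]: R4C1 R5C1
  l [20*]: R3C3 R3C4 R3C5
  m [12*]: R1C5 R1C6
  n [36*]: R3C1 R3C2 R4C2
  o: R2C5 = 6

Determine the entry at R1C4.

Cage f has product 2, so R1C1 = 1.
The 3 cells of cage f must have product 2, so R2C1 = 2.
The 3 cells of cage f must have product 2, leaving R2C2 = 1.
O is a freebie; hence R2C5 = 6.
1 is placed in row 2, so R2C6 = 3.
Cage j needs sum 16, which forces R1C2 = 5.
Cage j has sum 16, so R1C3 = 6.
The two cells of cage b must have sum 6, which forces R1C4 = 2.
Row 1 already has 2, leaving R1C5 = 3.
6 is placed in row 1, which forces R1C6 = 4.
6 is placed in row 2, so R2C3 = 5.
The two cells of cage b must have sum 6, so R2C4 = 4.
Column 3 now contains 5, so R4C3 = 3.
Column 5 now contains 3, leaving R4C5 = 5.
Column 3 now contains 6, leaving R5C3 = 4.
5 is placed in column 5, so R5C5 = 2.
Row 5 already has 2; hence R5C6 = 5.
2 is placed in column 5, so R6C5 = 1.
4 is placed in column 3, which forces R3C3 = 1.
Cage l has product 20, so R3C4 = 5.
Column 5 now contains 1; hence R3C5 = 4.
1 is placed in row 3, which forces R3C6 = 2.
3 is placed in row 4; hence R4C1 = 4.
Row 4 now contains 5, leaving R4C4 = 6.
Column 6 now contains 2, which forces R4C6 = 1.
Row 5 already has 4; hence R5C1 = 3.
Row 5 already has 4; hence R5C2 = 6.
Cage e needs product 6, leaving R5C4 = 1.
Row 6 now contains 1; hence R6C3 = 2.
Cage e needs product 6, so R6C4 = 3.
Cage d needs two cells with sum 7; hence R6C6 = 6.
3 is placed in column 1, leaving R3C1 = 6.
Column 2 now contains 6, so R3C2 = 3.
Row 4 now contains 6, leaving R4C2 = 2.
6 is placed in row 6, leaving R6C1 = 5.
Row 6 now contains 3, leaving R6C2 = 4.
The full grid is 1 5 6 2 3 4 / 2 1 5 4 6 3 / 6 3 1 5 4 2 / 4 2 3 6 5 1 / 3 6 4 1 2 5 / 5 4 2 3 1 6.

2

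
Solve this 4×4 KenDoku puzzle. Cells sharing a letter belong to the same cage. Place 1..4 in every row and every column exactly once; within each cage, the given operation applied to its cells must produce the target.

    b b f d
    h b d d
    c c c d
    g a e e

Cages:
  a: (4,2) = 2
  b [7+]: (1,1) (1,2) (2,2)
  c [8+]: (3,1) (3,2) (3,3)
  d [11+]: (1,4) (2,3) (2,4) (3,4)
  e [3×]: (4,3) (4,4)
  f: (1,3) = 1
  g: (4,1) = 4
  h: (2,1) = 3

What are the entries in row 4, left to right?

4 2 3 1

F is a freebie, which forces (1,3) = 1.
Cage h is a single given cell, which forces (2,1) = 3.
Cage g is a single given cell; hence (4,1) = 4.
A is a freebie; hence (4,2) = 2.
Column 3 already has 1, leaving (4,3) = 3.
Row 4 now contains 3, which forces (4,4) = 1.
Column 1 now contains 4, so (1,1) = 2.
The 3 cells of cage b must have sum 7, so (1,2) = 4.
2 is placed in row 1, so (1,4) = 3.
Cage b has sum 7, which forces (2,2) = 1.
Cage d needs sum 11; hence (2,3) = 2.
The 4 cells of cage d must have sum 11, so (2,4) = 4.
Column 1 now contains 4, so (3,1) = 1.
The 3 cells of cage c must have sum 8; hence (3,2) = 3.
3 is placed in column 3, so (3,3) = 4.
3 is placed in column 4, so (3,4) = 2.
The full grid is 2 4 1 3 / 3 1 2 4 / 1 3 4 2 / 4 2 3 1.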